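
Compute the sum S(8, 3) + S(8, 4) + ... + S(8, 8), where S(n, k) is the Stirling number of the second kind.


By definition, S(n, k) counts partitions of an n-set into exactly k nonempty blocks.
Computing row n = 8 for k = 3..8:
S(8, k): 966, 1701, 1050, 266, 28, 1
Sum = 4012.

4012


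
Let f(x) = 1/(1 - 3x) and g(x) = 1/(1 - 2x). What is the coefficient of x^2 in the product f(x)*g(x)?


The coefficient of x^n in f*g is the Cauchy product: sum_{k=0}^{n} a^k * b^(n-k).
With a=3, b=2, n=2:
sum_{k=0}^{2} 3^k * 2^(2-k)
= 19

19


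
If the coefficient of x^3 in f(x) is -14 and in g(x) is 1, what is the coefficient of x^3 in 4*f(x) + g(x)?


Scalar multiplication scales coefficients: 4 * -14 = -56.
Then add the g coefficient: -56 + 1
= -55

-55


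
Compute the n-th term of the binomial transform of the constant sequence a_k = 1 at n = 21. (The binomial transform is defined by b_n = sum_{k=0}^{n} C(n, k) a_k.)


With a_k = 1 for all k, b_n = sum_{k=0}^{n} C(n, k) = 2^n by the binomial theorem.
For n = 21: 2^21 = 2097152.

2097152


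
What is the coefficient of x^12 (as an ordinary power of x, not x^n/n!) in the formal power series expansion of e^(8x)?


The exponential series is e^y = sum_{k>=0} y^k / k!. Substituting y = 8x gives
e^(8x) = sum_{k>=0} 8^k x^k / k!.
So the coefficient of x^n is a^n/n! with a = 8, n = 12:
8^12 / 12! = 68719476736/479001600 = 67108864/467775

67108864/467775


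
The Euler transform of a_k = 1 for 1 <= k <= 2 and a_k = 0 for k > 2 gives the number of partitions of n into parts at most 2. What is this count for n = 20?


Partitions of 20 into parts at most 2:
Using generating function (1-x)^(-1)(1-x^2)^(-1),
the coefficient of x^20 = 11

11


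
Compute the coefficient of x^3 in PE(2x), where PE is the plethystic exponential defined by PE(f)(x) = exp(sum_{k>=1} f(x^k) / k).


With f(x) = 2x, the exponent is sum_{k>=1} 2 x^k / k = 2 * (-ln(1 - x)). Exponentiating:
PE(2x) = exp(-2 ln(1 - x)) = 1/(1 - x)^2.
By the negative binomial expansion, [x^n] 1/(1 - x)^2 = C(n + 1, 1).
For n = 3: C(4, 1) = 4.

4


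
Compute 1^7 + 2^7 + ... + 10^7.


This power sum has a closed form given by Faulhaber's formula
sum_{k=1}^{m} k^p = (1 / (p + 1)) * sum_{j=0}^{p} C(p + 1, j) B_j m^(p + 1 - j),
but for small m direct computation is fastest:
1 + 128 + 2187 + 16384 + 78125 + 279936 + 823543 + 2097152 + 4782969 + 10000000 = 18080425.

18080425


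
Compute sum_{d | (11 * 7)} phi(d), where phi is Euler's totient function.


First, 11 * 7 = 77. One classical identity is sum_{d | n} phi(d) = n (each k in [1, n] has a unique gcd with n, and among the k's with gcd(k, n) = n/d there are phi(d) of them). So the sum equals 77. We also verify directly:
Divisors of 77: 1, 7, 11, 77.
phi values: 1, 6, 10, 60.
Sum = 77.

77


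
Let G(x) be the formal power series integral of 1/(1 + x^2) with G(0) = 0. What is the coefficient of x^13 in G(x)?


1/(1 + x^2) = sum_{j>=0} (-1)^j x^(2j). Integrating termwise with G(0) = 0:
G(x) = sum_{j>=0} (-1)^j x^(2j+1) / (2j+1) = arctan(x).
Only odd powers are nonzero. For x^13 write 13 = 2*6 + 1, giving
(-1)^6 / 13 = 1/13 = 1/13.

1/13


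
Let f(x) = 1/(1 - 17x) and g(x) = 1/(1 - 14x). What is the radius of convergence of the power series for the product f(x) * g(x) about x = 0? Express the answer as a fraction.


The radius of 1/(1 - 17x) is 1/17 (nearest singularity at x = 1/17), and the radius of 1/(1 - 14x) is 1/14.
The product f(x)*g(x) = 1/((1 - 17x)(1 - 14x)) has singularities at both 1/17 and 1/14, so its radius of convergence is the distance to the nearest one:
min(1/17, 1/14) = 1/17.

1/17


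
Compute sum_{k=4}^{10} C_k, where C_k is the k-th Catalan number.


C_4 through C_10: 14, 42, 132, 429, 1430, 4862, 16796
Sum = 14 + 42 + 132 + 429 + 1430 + 4862 + 16796
= 23705

23705


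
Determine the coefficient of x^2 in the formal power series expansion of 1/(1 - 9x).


The geometric series identity gives 1/(1 - c x) = sum_{k>=0} c^k x^k, so the coefficient of x^k is c^k.
Here c = 9 and k = 2.
Computing: 9^2 = 81

81


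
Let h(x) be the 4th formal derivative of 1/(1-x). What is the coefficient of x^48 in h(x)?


Differentiating 4 times: d^4/dx^4 [1/(1-x)] = 4!/(1-x)^5.
The expansion 1/(1-x)^5 = sum_{k>=0} C(k+4, 4) x^k, so the coefficient of x^n in 4!/(1-x)^5 is 4! * C(n+4, 4).
For n = 48: 24 * C(52, 4) = 24 * 270725 = 6497400

6497400


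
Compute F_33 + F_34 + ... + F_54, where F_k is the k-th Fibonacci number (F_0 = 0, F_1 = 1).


Use the identity sum_{k=0}^{N} F_k = F_{N+2} - 1 (which follows from F_{k+2} - F_{k+1} = F_k). Then
sum_{k=33}^{54} F_k = (F_{56} - 1) - (F_{34} - 1) = F_{56} - F_{34}.
Computing: F_{56} = 225851433717, F_{34} = 5702887, so
Sum = 225851433717 - 5702887 = 225845730830.

225845730830


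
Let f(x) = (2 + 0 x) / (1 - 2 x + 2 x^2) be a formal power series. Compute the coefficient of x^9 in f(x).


Write f(x) = sum_{k>=0} a_k x^k. Multiplying both sides by 1 - 2 x + 2 x^2 gives
(1 - 2 x + 2 x^2) sum_{k>=0} a_k x^k = 2 + 0 x.
Matching coefficients:
 x^0: a_0 = 2
 x^1: a_1 - 2 a_0 = 0  =>  a_1 = 2*2 + 0 = 4
 x^k (k >= 2): a_k = 2 a_{k-1} - 2 a_{k-2}.
Iterating: a_2 = 4, a_3 = 0, a_4 = -8, a_5 = -16, a_6 = -16, a_7 = 0, a_8 = 32, a_9 = 64.
So the coefficient of x^9 is 64.

64


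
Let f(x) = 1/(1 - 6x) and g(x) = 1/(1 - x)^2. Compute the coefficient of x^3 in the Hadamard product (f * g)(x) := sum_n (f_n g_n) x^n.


f has coefficients f_k = 6^k. For g = 1/(1 - x)^2 the coefficient is g_k = C(k + 1, 1) = k + 1. The Hadamard coefficient is (f * g)_k = 6^k * (k + 1).
For k = 3: 6^3 * 4 = 216 * 4 = 864.

864


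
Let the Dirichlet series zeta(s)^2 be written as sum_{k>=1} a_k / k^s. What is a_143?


The Dirichlet convolution of the constant function 1 with itself gives (1 * 1)(k) = sum_{d | k} 1 = d(k), the number of positive divisors of k.
Since zeta(s) = sum_{k>=1} 1/k^s, we have zeta(s)^2 = sum_{k>=1} d(k)/k^s, so a_k = d(k).
For k = 143: the divisors are 1, 11, 13, 143.
Count = 4.

4


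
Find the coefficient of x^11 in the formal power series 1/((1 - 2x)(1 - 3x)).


By partial fractions or Cauchy convolution:
The coefficient equals sum_{k=0}^{11} 2^k * 3^(11-k).
= 527345

527345


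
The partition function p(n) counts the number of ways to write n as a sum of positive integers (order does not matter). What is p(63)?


Using the generating function prod_{k>=1} 1/(1-x^k), we compute p(63).
By dynamic programming over parts 1 through 63:
p(63) = 1505499

1505499


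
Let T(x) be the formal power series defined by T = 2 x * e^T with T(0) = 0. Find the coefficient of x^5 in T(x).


Apply the Lagrange inversion formula: if T = 2 x * phi(T) with phi(t) = e^t, then
[x^n] T = 2^n * (1/n) [t^(n-1)] phi(t)^n = 2^n * (1/n) [t^(n-1)] e^(n t) = 2^n * (1/n) * n^(n-1) / (n-1)! = 2^n * n^(n-1) / n!.
When c = 1 this is the Cayley count of rooted labeled trees on n vertices, divided by n!.
For n = 5: 2^5 * 5^4 / 5! = 32 * 625/120 = 500/3.

500/3


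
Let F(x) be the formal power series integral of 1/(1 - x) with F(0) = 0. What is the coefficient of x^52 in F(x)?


1/(1 - x) = sum_{k>=0} x^k. Integrating termwise and using F(0) = 0 gives
F(x) = sum_{k>=0} x^(k+1) / (k+1) = sum_{m>=1} x^m / m = -ln(1 - x).
So the coefficient of x^52 is 1/52 = 1/52.

1/52


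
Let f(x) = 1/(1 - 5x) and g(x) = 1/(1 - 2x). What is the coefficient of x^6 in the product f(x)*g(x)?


The coefficient of x^n in f*g is the Cauchy product: sum_{k=0}^{n} a^k * b^(n-k).
With a=5, b=2, n=6:
sum_{k=0}^{6} 5^k * 2^(6-k)
= 25999

25999


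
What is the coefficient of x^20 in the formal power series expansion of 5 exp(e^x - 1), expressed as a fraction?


exp(e^x - 1) is the exponential generating function for the Bell numbers Bell_k: exp(e^x - 1) = sum_{k>=0} Bell_k x^k / k!.
So the coefficient of x^20 in 5 exp(e^x - 1) is 5 Bell_20 / 20!.
Computing: Bell_20 = 51724158235372 and 20! = 2432902008176640000, giving
5 * 51724158235372/2432902008176640000 = 263898766507/2482553069568000.

263898766507/2482553069568000


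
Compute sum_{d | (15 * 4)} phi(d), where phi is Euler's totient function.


First, 15 * 4 = 60. One classical identity is sum_{d | n} phi(d) = n (each k in [1, n] has a unique gcd with n, and among the k's with gcd(k, n) = n/d there are phi(d) of them). So the sum equals 60. We also verify directly:
Divisors of 60: 1, 2, 3, 4, 5, 6, 10, 12, 15, 20, 30, 60.
phi values: 1, 1, 2, 2, 4, 2, 4, 4, 8, 8, 8, 16.
Sum = 60.

60


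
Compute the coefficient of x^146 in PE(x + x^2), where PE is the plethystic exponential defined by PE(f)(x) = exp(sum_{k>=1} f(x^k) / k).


With f(x) = x + x^2, the exponent is sum_{k>=1} (x^k + x^(2k)) / k = -ln(1 - x) - ln(1 - x^2). Exponentiating:
PE(x + x^2) = 1 / ((1 - x)(1 - x^2)).
This is the generating function for partitions of n into parts of size 1 or 2. The number of 2's can be any j in 0..73, and the rest are 1's, so
[x^146] = floor(146/2) + 1 = 74.

74


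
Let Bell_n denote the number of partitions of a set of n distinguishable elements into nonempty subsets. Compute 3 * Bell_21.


Bell_21 can be computed from the Bell triangle or from Dobinski's identity Bell_n = (1/e) * sum_{k>=0} k^n / k!.
Computing Bell_21 = 474869816156751.
Then 3 * 474869816156751 = 1424609448470253.

1424609448470253


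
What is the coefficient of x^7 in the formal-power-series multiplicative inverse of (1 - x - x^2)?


Let the inverse be f(x) = sum_{k>=0} a_k x^k. From f(x) * (1 - x - x^2) = 1 and matching coefficients:
 x^0: a_0 = 1.
 x^1: a_1 - a_0 = 0, so a_1 = 1.
 x^k (k >= 2): a_k - a_{k-1} - a_{k-2} = 0, i.e. a_k = a_{k-1} + a_{k-2}.
This is the Fibonacci-type recurrence shifted so that a_0 = a_1 = 1.
Iterating: a_0=1, a_1=1, a_2=2, a_3=3, a_4=5, a_5=8, a_6=13, a_7=21
a_7 = 21.

21


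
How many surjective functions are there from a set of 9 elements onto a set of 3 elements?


By inclusion-exclusion on which target elements are missed, the number of surjections from an n-set onto a k-set is
surj(n, k) = sum_{j=0}^{k} (-1)^j C(k, j) (k - j)^n.
Equivalently surj(n, k) = k! * S(n, k), where S(n, k) is the Stirling number of the second kind.
For n = 9, k = 3:
S(9, 3) = 3025, so
surj = 3! * 3025 = 6 * 3025 = 18150.

18150


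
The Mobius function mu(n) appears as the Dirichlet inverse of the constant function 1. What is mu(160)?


160 has a squared prime factor, so mu(160) = 0.
Factorization reveals a repeated prime.

0


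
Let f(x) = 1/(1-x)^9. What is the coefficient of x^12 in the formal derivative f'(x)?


Differentiate: d/dx [ 1/(1-x)^r ] = r / (1-x)^(r+1).
Here r = 9, so f'(x) = 9 / (1-x)^10.
The expansion of 1/(1-x)^(r+1) has coefficient of x^n equal to C(n+r, r).
So the coefficient of x^12 in f'(x) is
9 * C(21, 9) = 9 * 293930 = 2645370

2645370


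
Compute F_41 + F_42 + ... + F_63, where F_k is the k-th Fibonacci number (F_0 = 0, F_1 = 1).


Use the identity sum_{k=0}^{N} F_k = F_{N+2} - 1 (which follows from F_{k+2} - F_{k+1} = F_k). Then
sum_{k=41}^{63} F_k = (F_{65} - 1) - (F_{42} - 1) = F_{65} - F_{42}.
Computing: F_{65} = 17167680177565, F_{42} = 267914296, so
Sum = 17167680177565 - 267914296 = 17167412263269.

17167412263269


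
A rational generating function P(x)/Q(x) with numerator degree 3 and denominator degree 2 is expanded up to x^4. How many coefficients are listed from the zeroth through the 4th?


Expanding up to x^4 gives the coefficients for x^0, x^1, ..., x^4.
That is 4 + 1 = 5 coefficients in total.

5


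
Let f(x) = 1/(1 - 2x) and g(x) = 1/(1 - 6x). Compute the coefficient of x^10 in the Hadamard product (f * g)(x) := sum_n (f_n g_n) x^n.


f has coefficients f_k = 2^k and g has coefficients g_k = 6^k, so the Hadamard product has coefficient (f*g)_k = 2^k * 6^k = 12^k.
For k = 10: 12^10 = 61917364224.

61917364224


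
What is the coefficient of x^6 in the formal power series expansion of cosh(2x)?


The Maclaurin series is cosh(t) = sum_{m>=0} t^(2m) / (2m)!, so substituting t = 2x, only even powers of x are nonzero, with coefficient of x^(2m) equal to 2^(2m) / (2m)!.
For x^6 the coefficient is 2^6/6! = 64/720 = 4/45.

4/45


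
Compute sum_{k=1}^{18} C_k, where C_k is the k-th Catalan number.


C_1 through C_18: 1, 2, 5, 14, 42, 132, 429, 1430, 4862, 16796, 58786, 208012, 742900, 2674440, 9694845, 35357670, 129644790, 477638700
Sum = 1 + 2 + 5 + 14 + 42 + 132 + 429 + 1430 + 4862 + 16796 + 58786 + 208012 + 742900 + 2674440 + 9694845 + 35357670 + 129644790 + 477638700
= 656043856

656043856


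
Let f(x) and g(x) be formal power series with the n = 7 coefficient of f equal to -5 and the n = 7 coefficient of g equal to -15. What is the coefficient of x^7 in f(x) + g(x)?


Addition of formal power series is termwise.
The coefficient of x^7 in f + g = -5 + -15
= -20

-20


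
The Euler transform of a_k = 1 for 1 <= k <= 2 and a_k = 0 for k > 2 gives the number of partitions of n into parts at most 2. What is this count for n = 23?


Partitions of 23 into parts at most 2:
Using generating function (1-x)^(-1)(1-x^2)^(-1),
the coefficient of x^23 = 12

12


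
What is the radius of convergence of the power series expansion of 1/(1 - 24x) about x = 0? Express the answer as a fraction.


Expanding 1/(1 - 24x) = sum_{k>=0} 24^k x^k, the series converges when |24x| < 1, i.e., |x| < 1/24.
So the radius of convergence is 1/24 = 1/24.

1/24


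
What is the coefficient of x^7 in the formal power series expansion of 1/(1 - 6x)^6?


The general identity 1/(1 - c x)^r = sum_{k>=0} c^k C(k + r - 1, r - 1) x^k follows by substituting y = c x into 1/(1 - y)^r = sum_{k>=0} C(k + r - 1, r - 1) y^k.
For c = 6, r = 6, k = 7:
6^7 * C(12, 5) = 279936 * 792 = 221709312.

221709312


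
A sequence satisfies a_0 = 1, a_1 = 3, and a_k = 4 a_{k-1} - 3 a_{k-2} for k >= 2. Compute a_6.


The characteristic equation is t^2 - 4 t + 3 = 0, with roots r_1 = 3 and r_2 = 1 (so c_1 = r_1 + r_2, c_2 = -r_1 r_2 as required).
One can use the closed form a_n = A r_1^n + B r_2^n, but direct iteration is more reliable:
a_0 = 1, a_1 = 3, a_2 = 9, a_3 = 27, a_4 = 81, a_5 = 243, a_6 = 729.
So a_6 = 729.

729


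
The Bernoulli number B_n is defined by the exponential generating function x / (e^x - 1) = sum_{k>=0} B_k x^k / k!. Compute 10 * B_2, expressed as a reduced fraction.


Bernoulli numbers can also be computed recursively via B_0 = 1 and sum_{j=0}^{m} C(m+1, j) B_j = 0 for m >= 1. Odd-index Bernoulli numbers vanish for k >= 3.
Computing B_2 = 1/6, so 10 * B_2 = 10 * 1/6 = 5/3.

5/3


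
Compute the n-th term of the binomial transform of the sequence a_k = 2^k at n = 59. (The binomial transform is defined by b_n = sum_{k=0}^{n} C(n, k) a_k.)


With a_k = 2^k, b_n = sum_{k=0}^{n} C(n, k) 2^k = (1 + 2)^n by the binomial theorem.
For n = 59: (1 + 2)^59 = 3^59 = 14130386091738734504764811067.

14130386091738734504764811067


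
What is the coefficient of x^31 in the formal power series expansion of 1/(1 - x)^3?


The negative binomial / multiset identity is
1/(1 - x)^r = sum_{k>=0} C(k + r - 1, r - 1) x^k.
Here r = 3 and k = 31, so the coefficient is
C(31 + 2, 2) = C(33, 2)
= 528

528


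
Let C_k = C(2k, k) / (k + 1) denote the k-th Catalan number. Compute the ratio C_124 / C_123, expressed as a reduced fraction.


Using C_k = (2k)! / (k! (k+1)!), the ratio C_{k+1}/C_k simplifies to
C_{k+1}/C_k = [(2k+2)! / ((k+1)! (k+2)!)] * [k! (k+1)! / (2k)!]
 = (2k+2)(2k+1) / ((k+1)(k+2)) = 2(2k+1) / (k+2).
For k = 123: 2(2*123 + 1) / (123 + 2) = 494/125 = 494/125.

494/125


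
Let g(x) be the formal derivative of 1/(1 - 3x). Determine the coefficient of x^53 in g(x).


Differentiate termwise: d/dx sum_{k>=0} 3^k x^k = sum_{k>=1} k 3^k x^(k-1) = sum_{j>=0} (j+1) 3^(j+1) x^j.
Equivalently, d/dx [1/(1 - 3x)] = 3/(1 - 3x)^2.
For j = 53: 54 * 3^54 = 54 * 58149737003040059690390169 = 3140085798164163223281069126.

3140085798164163223281069126


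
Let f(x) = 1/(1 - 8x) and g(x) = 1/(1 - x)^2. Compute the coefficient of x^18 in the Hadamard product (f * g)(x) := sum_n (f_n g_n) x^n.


f has coefficients f_k = 8^k. For g = 1/(1 - x)^2 the coefficient is g_k = C(k + 1, 1) = k + 1. The Hadamard coefficient is (f * g)_k = 8^k * (k + 1).
For k = 18: 8^18 * 19 = 18014398509481984 * 19 = 342273571680157696.

342273571680157696


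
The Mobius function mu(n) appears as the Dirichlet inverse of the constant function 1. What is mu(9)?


9 has a squared prime factor, so mu(9) = 0.
Factorization reveals a repeated prime.

0


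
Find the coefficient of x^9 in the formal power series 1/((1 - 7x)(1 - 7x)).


By partial fractions or Cauchy convolution:
The coefficient equals sum_{k=0}^{9} 7^k * 7^(9-k).
= 403536070

403536070


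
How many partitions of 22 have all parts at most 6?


Using the generating function (1-x)^(-1)(1-x^2)^(-1)...(1-x^6)^(-1),
the coefficient of x^22 counts these restricted partitions.
Result = 391

391


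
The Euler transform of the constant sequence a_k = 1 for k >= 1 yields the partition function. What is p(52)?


The Euler transform converts the sequence a_k = 1 into the number of integer partitions.
Using the recurrence or dynamic programming:
p(52) = 281589

281589


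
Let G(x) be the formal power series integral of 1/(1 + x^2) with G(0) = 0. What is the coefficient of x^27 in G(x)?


1/(1 + x^2) = sum_{j>=0} (-1)^j x^(2j). Integrating termwise with G(0) = 0:
G(x) = sum_{j>=0} (-1)^j x^(2j+1) / (2j+1) = arctan(x).
Only odd powers are nonzero. For x^27 write 27 = 2*13 + 1, giving
(-1)^13 / 27 = -1/27 = -1/27.

-1/27


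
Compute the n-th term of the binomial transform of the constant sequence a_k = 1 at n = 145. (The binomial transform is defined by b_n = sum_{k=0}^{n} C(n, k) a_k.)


With a_k = 1 for all k, b_n = sum_{k=0}^{n} C(n, k) = 2^n by the binomial theorem.
For n = 145: 2^145 = 44601490397061246283071436545296723011960832.

44601490397061246283071436545296723011960832


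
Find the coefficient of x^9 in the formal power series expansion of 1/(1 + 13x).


Write 1/(1 + c x) = 1/(1 - (-c) x) and apply the geometric-series identity
1/(1 - y) = sum_{k>=0} y^k to get 1/(1 + c x) = sum_{k>=0} (-c)^k x^k.
So the coefficient of x^k is (-c)^k = (-1)^k * c^k.
Here c = 13 and k = 9:
(-13)^9 = -1 * 10604499373 = -10604499373

-10604499373


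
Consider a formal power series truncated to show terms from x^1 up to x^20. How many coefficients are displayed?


From x^1 to x^20 inclusive, the count is 20 - 1 + 1 = 20.

20


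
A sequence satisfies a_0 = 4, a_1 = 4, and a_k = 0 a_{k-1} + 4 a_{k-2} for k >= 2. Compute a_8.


The characteristic equation is t^2 - 0 t - 4 = 0, with roots r_1 = 2 and r_2 = -2 (so c_1 = r_1 + r_2, c_2 = -r_1 r_2 as required).
One can use the closed form a_n = A r_1^n + B r_2^n, but direct iteration is more reliable:
a_0 = 4, a_1 = 4, a_2 = 16, a_3 = 16, a_4 = 64, a_5 = 64, a_6 = 256, a_7 = 256, a_8 = 1024.
So a_8 = 1024.

1024


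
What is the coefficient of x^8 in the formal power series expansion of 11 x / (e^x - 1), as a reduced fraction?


The exponential generating function for Bernoulli numbers is
x / (e^x - 1) = sum_{k>=0} B_k x^k / k!.
So the coefficient of x^8 in 11 x / (e^x - 1) is 11 B_8 / 8!.
Computing: B_8 = -1/30, 8! = 40320, giving
11 * -1/30 / 40320 = -11/1209600.

-11/1209600


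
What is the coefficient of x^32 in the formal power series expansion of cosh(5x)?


The Maclaurin series is cosh(t) = sum_{m>=0} t^(2m) / (2m)!, so substituting t = 5x, only even powers of x are nonzero, with coefficient of x^(2m) equal to 5^(2m) / (2m)!.
For x^32 the coefficient is 5^32/32! = 23283064365386962890625/263130836933693530167218012160000000 = 298023223876953125/3368074712751277186140390555648.

298023223876953125/3368074712751277186140390555648


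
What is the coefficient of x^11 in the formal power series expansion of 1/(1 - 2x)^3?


The general identity 1/(1 - c x)^r = sum_{k>=0} c^k C(k + r - 1, r - 1) x^k follows by substituting y = c x into 1/(1 - y)^r = sum_{k>=0} C(k + r - 1, r - 1) y^k.
For c = 2, r = 3, k = 11:
2^11 * C(13, 2) = 2048 * 78 = 159744.

159744


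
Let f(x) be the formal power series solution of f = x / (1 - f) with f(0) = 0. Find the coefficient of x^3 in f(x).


Apply Lagrange inversion: f = x * phi(f) with phi(t) = 1/(1 - t), so
[x^n] f = (1/n) [t^(n-1)] phi(t)^n = (1/n) [t^(n-1)] (1 - t)^(-n) = (1/n) C(2n - 2, n - 1) = C_{n-1}.
For n = 3: C_2 = C(4, 2) / 3 = 6/3 = 2 = 2.

2


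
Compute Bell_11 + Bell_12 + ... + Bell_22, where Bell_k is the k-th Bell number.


Recall Bell_k counts set partitions of a k-set (with Bell_0 = 1 by convention).
Bell_11 through Bell_22: 678570, 4213597, 27644437, 190899322, 1382958545, 10480142147, 82864869804, 682076806159, 5832742205057, 51724158235372, 474869816156751, 4506715738447323
Sum = 678570 + 4213597 + 27644437 + 190899322 + 1382958545 + 10480142147 + 82864869804 + 682076806159 + 5832742205057 + 51724158235372 + 474869816156751 + 4506715738447323 = 5039919483257084.

5039919483257084


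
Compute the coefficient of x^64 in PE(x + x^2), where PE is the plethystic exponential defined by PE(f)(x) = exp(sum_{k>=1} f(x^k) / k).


With f(x) = x + x^2, the exponent is sum_{k>=1} (x^k + x^(2k)) / k = -ln(1 - x) - ln(1 - x^2). Exponentiating:
PE(x + x^2) = 1 / ((1 - x)(1 - x^2)).
This is the generating function for partitions of n into parts of size 1 or 2. The number of 2's can be any j in 0..32, and the rest are 1's, so
[x^64] = floor(64/2) + 1 = 33.

33


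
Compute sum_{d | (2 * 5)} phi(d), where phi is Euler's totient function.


First, 2 * 5 = 10. One classical identity is sum_{d | n} phi(d) = n (each k in [1, n] has a unique gcd with n, and among the k's with gcd(k, n) = n/d there are phi(d) of them). So the sum equals 10. We also verify directly:
Divisors of 10: 1, 2, 5, 10.
phi values: 1, 1, 4, 4.
Sum = 10.

10


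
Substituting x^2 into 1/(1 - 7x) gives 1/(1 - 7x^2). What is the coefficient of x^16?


The coefficient of x^(2m) in 1/(1 - 7x^2) is 7^m.
With n = 16 = 2*8, the coefficient is 7^8 = 5764801.

5764801


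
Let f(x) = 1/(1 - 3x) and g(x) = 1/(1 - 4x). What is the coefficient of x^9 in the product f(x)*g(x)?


The coefficient of x^n in f*g is the Cauchy product: sum_{k=0}^{n} a^k * b^(n-k).
With a=3, b=4, n=9:
sum_{k=0}^{9} 3^k * 4^(9-k)
= 989527

989527


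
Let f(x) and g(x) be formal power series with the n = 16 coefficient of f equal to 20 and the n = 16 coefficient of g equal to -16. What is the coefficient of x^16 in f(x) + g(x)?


Addition of formal power series is termwise.
The coefficient of x^16 in f + g = 20 + -16
= 4

4


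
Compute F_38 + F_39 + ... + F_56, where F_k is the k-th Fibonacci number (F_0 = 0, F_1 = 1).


Use the identity sum_{k=0}^{N} F_k = F_{N+2} - 1 (which follows from F_{k+2} - F_{k+1} = F_k). Then
sum_{k=38}^{56} F_k = (F_{58} - 1) - (F_{39} - 1) = F_{58} - F_{39}.
Computing: F_{58} = 591286729879, F_{39} = 63245986, so
Sum = 591286729879 - 63245986 = 591223483893.

591223483893


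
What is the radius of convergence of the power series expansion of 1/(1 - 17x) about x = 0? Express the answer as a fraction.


Expanding 1/(1 - 17x) = sum_{k>=0} 17^k x^k, the series converges when |17x| < 1, i.e., |x| < 1/17.
So the radius of convergence is 1/17 = 1/17.

1/17


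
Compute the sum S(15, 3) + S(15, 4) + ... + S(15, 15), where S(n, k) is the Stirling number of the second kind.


By definition, S(n, k) counts partitions of an n-set into exactly k nonempty blocks.
Computing row n = 15 for k = 3..15:
S(15, k): 2375101, 42355950, 210766920, 420693273, 408741333, 216627840, 67128490, 12662650, 1479478, 106470, 4550, 105, 1
Sum = 1382942161.

1382942161


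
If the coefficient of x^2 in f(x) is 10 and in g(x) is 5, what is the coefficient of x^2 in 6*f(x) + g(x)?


Scalar multiplication scales coefficients: 6 * 10 = 60.
Then add the g coefficient: 60 + 5
= 65

65


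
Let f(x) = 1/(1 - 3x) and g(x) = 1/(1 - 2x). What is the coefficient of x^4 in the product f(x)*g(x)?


The coefficient of x^n in f*g is the Cauchy product: sum_{k=0}^{n} a^k * b^(n-k).
With a=3, b=2, n=4:
sum_{k=0}^{4} 3^k * 2^(4-k)
= 211

211


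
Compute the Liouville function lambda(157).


The Liouville function is lambda(k) = (-1)^Omega(k), where Omega(k) counts the prime factors of k with multiplicity.
Factoring: 157 = 157, so Omega(157) = 1.
lambda(157) = (-1)^1 = -1.

-1


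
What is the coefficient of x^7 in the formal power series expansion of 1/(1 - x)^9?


The negative binomial / multiset identity is
1/(1 - x)^r = sum_{k>=0} C(k + r - 1, r - 1) x^k.
Here r = 9 and k = 7, so the coefficient is
C(7 + 8, 8) = C(15, 8)
= 6435

6435


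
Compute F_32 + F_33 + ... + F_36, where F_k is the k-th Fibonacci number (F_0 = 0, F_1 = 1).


Use the identity sum_{k=0}^{N} F_k = F_{N+2} - 1 (which follows from F_{k+2} - F_{k+1} = F_k). Then
sum_{k=32}^{36} F_k = (F_{38} - 1) - (F_{33} - 1) = F_{38} - F_{33}.
Computing: F_{38} = 39088169, F_{33} = 3524578, so
Sum = 39088169 - 3524578 = 35563591.

35563591


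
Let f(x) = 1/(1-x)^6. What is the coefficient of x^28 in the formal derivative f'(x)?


Differentiate: d/dx [ 1/(1-x)^r ] = r / (1-x)^(r+1).
Here r = 6, so f'(x) = 6 / (1-x)^7.
The expansion of 1/(1-x)^(r+1) has coefficient of x^n equal to C(n+r, r).
So the coefficient of x^28 in f'(x) is
6 * C(34, 6) = 6 * 1344904 = 8069424

8069424


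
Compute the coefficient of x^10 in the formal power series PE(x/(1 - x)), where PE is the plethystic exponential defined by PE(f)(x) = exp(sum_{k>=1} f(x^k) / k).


For f(x) = x/(1 - x) we have
sum_{k>=1} f(x^k) / k = sum_{k>=1} (1/k) * x^k / (1 - x^k) = sum_{k, m >= 1} x^(k m) / k,
which after exponentiating simplifies to
PE(x/(1 - x)) = prod_{k>=1} 1 / (1 - x^k).
This is the generating function for the partition function p(n), so the coefficient of x^10 is p(10).
Computing p(10) by dynamic programming over parts 1, 2, ..., 10: p(10) = 42.

42


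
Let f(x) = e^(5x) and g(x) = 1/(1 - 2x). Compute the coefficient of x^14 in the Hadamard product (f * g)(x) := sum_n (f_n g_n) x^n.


Expanding: f_k = 5^k/k! (from e^(5x)) and g_k = 2^k (from 1/(1 - 2x)). So the Hadamard coefficient (f * g)_k = 5^k 2^k / k! = (10)^k / k!.
For k = 14: 10^14/14! = 100000000000000/87178291200 = 1953125000/1702701.

1953125000/1702701


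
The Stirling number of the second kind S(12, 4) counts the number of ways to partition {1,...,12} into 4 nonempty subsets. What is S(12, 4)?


Using the explicit formula S(n,k) = (1/k!) sum_{j=0}^{k} (-1)^(k-j) C(k,j) j^n:
S(12, 4) = 611501
Equivalently, S(n,k) is n! times the coefficient of x^n in the EGF (e^x - 1)^k / k!.

611501


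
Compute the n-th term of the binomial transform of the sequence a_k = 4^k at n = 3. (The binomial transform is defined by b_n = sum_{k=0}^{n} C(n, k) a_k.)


With a_k = 4^k, b_n = sum_{k=0}^{n} C(n, k) 4^k = (1 + 4)^n by the binomial theorem.
For n = 3: (1 + 4)^3 = 5^3 = 125.

125


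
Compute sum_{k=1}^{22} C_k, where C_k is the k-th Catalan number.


C_1 through C_22: 1, 2, 5, 14, 42, 132, 429, 1430, 4862, 16796, 58786, 208012, 742900, 2674440, 9694845, 35357670, 129644790, 477638700, 1767263190, 6564120420, 24466267020, 91482563640
Sum = 1 + 2 + 5 + 14 + 42 + 132 + 429 + 1430 + 4862 + 16796 + 58786 + 208012 + 742900 + 2674440 + 9694845 + 35357670 + 129644790 + 477638700 + 1767263190 + 6564120420 + 24466267020 + 91482563640
= 124936258126

124936258126


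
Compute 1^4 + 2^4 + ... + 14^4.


This power sum has a closed form given by Faulhaber's formula
sum_{k=1}^{m} k^p = (1 / (p + 1)) * sum_{j=0}^{p} C(p + 1, j) B_j m^(p + 1 - j),
but for small m direct computation is fastest:
1 + 16 + 81 + 256 + 625 + 1296 + 2401 + 4096 + 6561 + 10000 + 14641 + 20736 + 28561 + 38416 = 127687.

127687


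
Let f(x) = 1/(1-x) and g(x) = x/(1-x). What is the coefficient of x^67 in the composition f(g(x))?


First simplify the composition: f(g(x)) = 1/(1 - x/(1-x)) = (1-x)/((1-x) - x) = (1-x)/(1-2x).
Now extract the coefficient. Write (1-x)/(1-2x) = 1/(1-2x) - x/(1-2x).
The coefficient of x^n in 1/(1-2x) is 2^n, and in x/(1-2x) is 2^(n-1) (for n >= 1).
So the coefficient of x^67 is 2^67 - 2^66 = 147573952589676412928 - 73786976294838206464 = 73786976294838206464.

73786976294838206464


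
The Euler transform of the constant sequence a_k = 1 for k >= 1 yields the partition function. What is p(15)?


The Euler transform converts the sequence a_k = 1 into the number of integer partitions.
Using the recurrence or dynamic programming:
p(15) = 176

176


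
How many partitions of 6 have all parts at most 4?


Using the generating function (1-x)^(-1)(1-x^2)^(-1)...(1-x^4)^(-1),
the coefficient of x^6 counts these restricted partitions.
Result = 9

9


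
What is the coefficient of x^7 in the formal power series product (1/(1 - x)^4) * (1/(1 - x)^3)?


Combine the factors: (1/(1 - x)^4) * (1/(1 - x)^3) = 1/(1 - x)^7.
Then use 1/(1 - x)^r = sum_{k>=0} C(k + r - 1, r - 1) x^k with r = 7 and k = 7:
C(13, 6) = 1716.

1716


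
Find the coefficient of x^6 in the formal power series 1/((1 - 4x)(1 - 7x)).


By partial fractions or Cauchy convolution:
The coefficient equals sum_{k=0}^{6} 4^k * 7^(6-k).
= 269053

269053


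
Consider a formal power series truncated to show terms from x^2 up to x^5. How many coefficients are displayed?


From x^2 to x^5 inclusive, the count is 5 - 2 + 1 = 4.

4


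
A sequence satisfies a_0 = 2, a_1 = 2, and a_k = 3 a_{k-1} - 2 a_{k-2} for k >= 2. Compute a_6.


The characteristic equation is t^2 - 3 t + 2 = 0, with roots r_1 = 2 and r_2 = 1 (so c_1 = r_1 + r_2, c_2 = -r_1 r_2 as required).
One can use the closed form a_n = A r_1^n + B r_2^n, but direct iteration is more reliable:
a_0 = 2, a_1 = 2, a_2 = 2, a_3 = 2, a_4 = 2, a_5 = 2, a_6 = 2.
So a_6 = 2.

2


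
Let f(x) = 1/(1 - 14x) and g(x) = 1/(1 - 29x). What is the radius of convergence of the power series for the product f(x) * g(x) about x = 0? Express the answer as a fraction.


The radius of 1/(1 - 14x) is 1/14 (nearest singularity at x = 1/14), and the radius of 1/(1 - 29x) is 1/29.
The product f(x)*g(x) = 1/((1 - 14x)(1 - 29x)) has singularities at both 1/14 and 1/29, so its radius of convergence is the distance to the nearest one:
min(1/14, 1/29) = 1/29.

1/29


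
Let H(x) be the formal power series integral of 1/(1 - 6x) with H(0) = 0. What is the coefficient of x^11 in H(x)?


1/(1 - 6x) = sum_{k>=0} 6^k x^k. Integrating termwise with H(0) = 0:
H(x) = sum_{k>=0} 6^k x^(k+1) / (k+1) = sum_{m>=1} 6^(m-1) x^m / m.
For m = 11: 6^10/11 = 60466176/11 = 60466176/11.

60466176/11


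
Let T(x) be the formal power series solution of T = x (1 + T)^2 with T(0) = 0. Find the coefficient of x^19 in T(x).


Apply the Lagrange inversion formula: if T = x * phi(T) with phi(t) = (1 + t)^2, then [x^n] T = (1/n) [t^(n-1)] phi(t)^n = (1/n) [t^(n-1)] (1 + t)^(2n) = (1/n) C(2n, n-1).
Using the identity C(2n, n-1) = C(2n, n) * n / (n+1), the unscaled factor equals C(2n, n) / (n+1) = C_n, the n-th Catalan number.
For n = 19: C_19 = C(38, 19) / 20 = 35345263800/20 = 1767263190 = 1767263190.

1767263190


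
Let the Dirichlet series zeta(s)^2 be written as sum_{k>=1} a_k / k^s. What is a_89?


The Dirichlet convolution of the constant function 1 with itself gives (1 * 1)(k) = sum_{d | k} 1 = d(k), the number of positive divisors of k.
Since zeta(s) = sum_{k>=1} 1/k^s, we have zeta(s)^2 = sum_{k>=1} d(k)/k^s, so a_k = d(k).
For k = 89: the divisors are 1, 89.
Count = 2.

2


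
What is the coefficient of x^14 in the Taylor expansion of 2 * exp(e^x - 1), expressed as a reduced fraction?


exp(e^x - 1) = sum_{k>=0} Bell_k x^k / k!, where Bell_k is the k-th Bell number.
So the coefficient of x^14 is 2 * Bell_14 / 14!.
Computing: Bell_14 = 190899322 and 14! = 87178291200, giving
2 * 190899322/87178291200 = 95449661/21794572800.

95449661/21794572800


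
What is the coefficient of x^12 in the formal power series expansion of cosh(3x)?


The Maclaurin series is cosh(t) = sum_{m>=0} t^(2m) / (2m)!, so substituting t = 3x, only even powers of x are nonzero, with coefficient of x^(2m) equal to 3^(2m) / (2m)!.
For x^12 the coefficient is 3^12/12! = 531441/479001600 = 2187/1971200.

2187/1971200


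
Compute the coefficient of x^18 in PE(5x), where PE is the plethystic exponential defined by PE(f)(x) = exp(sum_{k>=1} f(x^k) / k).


With f(x) = 5x, the exponent is sum_{k>=1} 5 x^k / k = 5 * (-ln(1 - x)). Exponentiating:
PE(5x) = exp(-5 ln(1 - x)) = 1/(1 - x)^5.
By the negative binomial expansion, [x^n] 1/(1 - x)^5 = C(n + 4, 4).
For n = 18: C(22, 4) = 7315.

7315


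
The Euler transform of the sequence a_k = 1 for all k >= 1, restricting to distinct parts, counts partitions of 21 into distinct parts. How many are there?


Partitions of 21 into distinct parts can be computed via generating function.
Product (1+x)(1+x^2)(1+x^3)...
The coefficient of x^21 = 76

76


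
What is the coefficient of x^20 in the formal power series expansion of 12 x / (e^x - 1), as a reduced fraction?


The exponential generating function for Bernoulli numbers is
x / (e^x - 1) = sum_{k>=0} B_k x^k / k!.
So the coefficient of x^20 in 12 x / (e^x - 1) is 12 B_20 / 20!.
Computing: B_20 = -174611/330, 20! = 2432902008176640000, giving
12 * -174611/330 / 2432902008176640000 = -174611/66904805224857600000.

-174611/66904805224857600000


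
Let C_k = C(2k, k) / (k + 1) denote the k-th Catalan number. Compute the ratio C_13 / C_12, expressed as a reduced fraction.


Using C_k = (2k)! / (k! (k+1)!), the ratio C_{k+1}/C_k simplifies to
C_{k+1}/C_k = [(2k+2)! / ((k+1)! (k+2)!)] * [k! (k+1)! / (2k)!]
 = (2k+2)(2k+1) / ((k+1)(k+2)) = 2(2k+1) / (k+2).
For k = 12: 2(2*12 + 1) / (12 + 2) = 50/14 = 25/7.

25/7


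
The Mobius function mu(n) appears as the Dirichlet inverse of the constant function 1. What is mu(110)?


110 = 2 * 5 * 11 (all distinct primes).
mu(110) = (-1)^3 = -1

-1


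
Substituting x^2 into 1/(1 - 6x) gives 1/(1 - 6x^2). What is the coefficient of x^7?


Since 1/(1 - 6x^2) only has even powers of x,
the coefficient of x^7 (odd) is 0.

0


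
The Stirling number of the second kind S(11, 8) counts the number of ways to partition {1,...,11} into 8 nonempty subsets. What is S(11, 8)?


Using the explicit formula S(n,k) = (1/k!) sum_{j=0}^{k} (-1)^(k-j) C(k,j) j^n:
S(11, 8) = 11880
Equivalently, S(n,k) is n! times the coefficient of x^n in the EGF (e^x - 1)^k / k!.

11880


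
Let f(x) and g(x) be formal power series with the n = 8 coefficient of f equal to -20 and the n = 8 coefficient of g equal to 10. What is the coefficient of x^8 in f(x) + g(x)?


Addition of formal power series is termwise.
The coefficient of x^8 in f + g = -20 + 10
= -10

-10


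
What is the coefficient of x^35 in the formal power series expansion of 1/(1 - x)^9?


The negative binomial / multiset identity is
1/(1 - x)^r = sum_{k>=0} C(k + r - 1, r - 1) x^k.
Here r = 9 and k = 35, so the coefficient is
C(35 + 8, 8) = C(43, 8)
= 145008513

145008513


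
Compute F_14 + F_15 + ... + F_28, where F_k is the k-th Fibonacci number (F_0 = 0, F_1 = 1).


Use the identity sum_{k=0}^{N} F_k = F_{N+2} - 1 (which follows from F_{k+2} - F_{k+1} = F_k). Then
sum_{k=14}^{28} F_k = (F_{30} - 1) - (F_{15} - 1) = F_{30} - F_{15}.
Computing: F_{30} = 832040, F_{15} = 610, so
Sum = 832040 - 610 = 831430.

831430


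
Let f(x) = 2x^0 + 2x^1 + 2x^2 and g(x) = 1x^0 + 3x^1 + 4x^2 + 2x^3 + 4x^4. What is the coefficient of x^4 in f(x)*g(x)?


Cauchy product at x^4:
2*4 + 2*2 + 2*4
= 20

20


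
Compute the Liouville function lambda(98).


The Liouville function is lambda(k) = (-1)^Omega(k), where Omega(k) counts the prime factors of k with multiplicity.
Factoring: 98 = 2 * 7 * 7, so Omega(98) = 3.
lambda(98) = (-1)^3 = -1.

-1


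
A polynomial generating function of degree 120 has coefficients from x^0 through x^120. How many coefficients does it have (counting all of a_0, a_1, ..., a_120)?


A polynomial of degree 120 takes the form a_0 + a_1 x + ... + a_120 x^120.
The number of coefficients is 120 + 1 = 121.

121


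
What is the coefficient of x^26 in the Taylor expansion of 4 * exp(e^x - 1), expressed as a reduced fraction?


exp(e^x - 1) = sum_{k>=0} Bell_k x^k / k!, where Bell_k is the k-th Bell number.
So the coefficient of x^26 is 4 * Bell_26 / 26!.
Computing: Bell_26 = 49631246523618756274 and 26! = 403291461126605635584000000, giving
4 * 49631246523618756274/403291461126605635584000000 = 1459742544812316361/2965378390636806144000000.

1459742544812316361/2965378390636806144000000


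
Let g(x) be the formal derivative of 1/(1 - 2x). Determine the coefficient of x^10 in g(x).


Differentiate termwise: d/dx sum_{k>=0} 2^k x^k = sum_{k>=1} k 2^k x^(k-1) = sum_{j>=0} (j+1) 2^(j+1) x^j.
Equivalently, d/dx [1/(1 - 2x)] = 2/(1 - 2x)^2.
For j = 10: 11 * 2^11 = 11 * 2048 = 22528.

22528


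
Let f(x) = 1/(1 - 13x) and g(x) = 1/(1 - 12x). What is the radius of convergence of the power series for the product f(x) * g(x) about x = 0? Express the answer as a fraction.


The radius of 1/(1 - 13x) is 1/13 (nearest singularity at x = 1/13), and the radius of 1/(1 - 12x) is 1/12.
The product f(x)*g(x) = 1/((1 - 13x)(1 - 12x)) has singularities at both 1/13 and 1/12, so its radius of convergence is the distance to the nearest one:
min(1/13, 1/12) = 1/13.

1/13


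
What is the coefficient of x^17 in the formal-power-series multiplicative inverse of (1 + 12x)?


The inverse is 1/(1 + 12x). Apply the geometric identity 1/(1 - y) = sum_{k>=0} y^k with y = -12x:
1/(1 + 12x) = sum_{k>=0} (-12)^k x^k.
So the coefficient of x^17 is (-12)^17 = -2218611106740436992.

-2218611106740436992


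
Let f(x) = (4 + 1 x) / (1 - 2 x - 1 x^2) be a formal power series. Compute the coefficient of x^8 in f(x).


Write f(x) = sum_{k>=0} a_k x^k. Multiplying both sides by 1 - 2 x - 1 x^2 gives
(1 - 2 x - 1 x^2) sum_{k>=0} a_k x^k = 4 + 1 x.
Matching coefficients:
 x^0: a_0 = 4
 x^1: a_1 - 2 a_0 = 1  =>  a_1 = 2*4 + 1 = 9
 x^k (k >= 2): a_k = 2 a_{k-1} + 1 a_{k-2}.
Iterating: a_2 = 22, a_3 = 53, a_4 = 128, a_5 = 309, a_6 = 746, a_7 = 1801, a_8 = 4348.
So the coefficient of x^8 is 4348.

4348


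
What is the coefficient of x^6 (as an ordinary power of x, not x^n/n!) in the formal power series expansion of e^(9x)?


The exponential series is e^y = sum_{k>=0} y^k / k!. Substituting y = 9x gives
e^(9x) = sum_{k>=0} 9^k x^k / k!.
So the coefficient of x^n is a^n/n! with a = 9, n = 6:
9^6 / 6! = 531441/720 = 59049/80

59049/80


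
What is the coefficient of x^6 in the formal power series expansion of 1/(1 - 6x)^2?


The general identity 1/(1 - c x)^r = sum_{k>=0} c^k C(k + r - 1, r - 1) x^k follows by substituting y = c x into 1/(1 - y)^r = sum_{k>=0} C(k + r - 1, r - 1) y^k.
For c = 6, r = 2, k = 6:
6^6 * C(7, 1) = 46656 * 7 = 326592.

326592


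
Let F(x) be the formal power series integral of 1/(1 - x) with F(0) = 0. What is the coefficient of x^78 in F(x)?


1/(1 - x) = sum_{k>=0} x^k. Integrating termwise and using F(0) = 0 gives
F(x) = sum_{k>=0} x^(k+1) / (k+1) = sum_{m>=1} x^m / m = -ln(1 - x).
So the coefficient of x^78 is 1/78 = 1/78.

1/78


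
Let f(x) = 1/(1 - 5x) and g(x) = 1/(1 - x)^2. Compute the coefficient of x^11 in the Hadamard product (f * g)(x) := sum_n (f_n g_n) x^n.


f has coefficients f_k = 5^k. For g = 1/(1 - x)^2 the coefficient is g_k = C(k + 1, 1) = k + 1. The Hadamard coefficient is (f * g)_k = 5^k * (k + 1).
For k = 11: 5^11 * 12 = 48828125 * 12 = 585937500.

585937500


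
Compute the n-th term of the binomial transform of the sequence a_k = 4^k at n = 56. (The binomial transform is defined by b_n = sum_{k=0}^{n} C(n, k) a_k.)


With a_k = 4^k, b_n = sum_{k=0}^{n} C(n, k) 4^k = (1 + 4)^n by the binomial theorem.
For n = 56: (1 + 4)^56 = 5^56 = 1387778780781445675529539585113525390625.

1387778780781445675529539585113525390625
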